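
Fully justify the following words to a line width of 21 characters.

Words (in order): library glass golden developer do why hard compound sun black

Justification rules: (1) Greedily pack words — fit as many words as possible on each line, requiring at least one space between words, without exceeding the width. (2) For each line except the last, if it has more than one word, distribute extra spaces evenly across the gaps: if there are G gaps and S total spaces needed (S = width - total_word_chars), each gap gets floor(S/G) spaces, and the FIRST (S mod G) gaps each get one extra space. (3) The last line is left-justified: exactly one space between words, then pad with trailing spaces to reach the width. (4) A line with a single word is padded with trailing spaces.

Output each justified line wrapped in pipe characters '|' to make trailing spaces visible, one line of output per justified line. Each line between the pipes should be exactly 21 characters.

Answer: |library  glass golden|
|developer do why hard|
|compound sun black   |

Derivation:
Line 1: ['library', 'glass', 'golden'] (min_width=20, slack=1)
Line 2: ['developer', 'do', 'why', 'hard'] (min_width=21, slack=0)
Line 3: ['compound', 'sun', 'black'] (min_width=18, slack=3)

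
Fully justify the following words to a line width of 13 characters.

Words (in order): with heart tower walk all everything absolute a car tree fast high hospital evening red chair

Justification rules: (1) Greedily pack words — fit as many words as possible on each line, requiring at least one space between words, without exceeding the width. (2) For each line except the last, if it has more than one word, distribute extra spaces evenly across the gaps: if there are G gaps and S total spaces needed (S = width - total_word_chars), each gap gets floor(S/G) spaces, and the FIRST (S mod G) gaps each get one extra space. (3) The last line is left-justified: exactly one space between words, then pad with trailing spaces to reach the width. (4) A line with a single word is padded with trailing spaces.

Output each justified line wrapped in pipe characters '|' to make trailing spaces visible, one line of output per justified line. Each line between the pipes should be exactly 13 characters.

Answer: |with    heart|
|tower    walk|
|all          |
|everything   |
|absolute    a|
|car tree fast|
|high hospital|
|evening   red|
|chair        |

Derivation:
Line 1: ['with', 'heart'] (min_width=10, slack=3)
Line 2: ['tower', 'walk'] (min_width=10, slack=3)
Line 3: ['all'] (min_width=3, slack=10)
Line 4: ['everything'] (min_width=10, slack=3)
Line 5: ['absolute', 'a'] (min_width=10, slack=3)
Line 6: ['car', 'tree', 'fast'] (min_width=13, slack=0)
Line 7: ['high', 'hospital'] (min_width=13, slack=0)
Line 8: ['evening', 'red'] (min_width=11, slack=2)
Line 9: ['chair'] (min_width=5, slack=8)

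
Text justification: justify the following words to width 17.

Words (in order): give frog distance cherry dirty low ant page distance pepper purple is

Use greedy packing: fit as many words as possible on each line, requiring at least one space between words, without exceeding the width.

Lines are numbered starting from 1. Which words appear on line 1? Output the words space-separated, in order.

Line 1: ['give', 'frog'] (min_width=9, slack=8)
Line 2: ['distance', 'cherry'] (min_width=15, slack=2)
Line 3: ['dirty', 'low', 'ant'] (min_width=13, slack=4)
Line 4: ['page', 'distance'] (min_width=13, slack=4)
Line 5: ['pepper', 'purple', 'is'] (min_width=16, slack=1)

Answer: give frog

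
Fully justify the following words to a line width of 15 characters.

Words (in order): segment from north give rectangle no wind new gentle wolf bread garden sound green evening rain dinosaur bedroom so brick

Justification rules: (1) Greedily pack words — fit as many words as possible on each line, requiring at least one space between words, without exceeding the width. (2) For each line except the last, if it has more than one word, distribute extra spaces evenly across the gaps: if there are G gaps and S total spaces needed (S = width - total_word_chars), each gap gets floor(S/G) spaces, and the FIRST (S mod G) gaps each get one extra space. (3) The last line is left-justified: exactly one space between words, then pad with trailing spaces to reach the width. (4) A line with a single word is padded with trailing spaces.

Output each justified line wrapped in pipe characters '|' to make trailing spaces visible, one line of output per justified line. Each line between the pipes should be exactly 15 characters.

Line 1: ['segment', 'from'] (min_width=12, slack=3)
Line 2: ['north', 'give'] (min_width=10, slack=5)
Line 3: ['rectangle', 'no'] (min_width=12, slack=3)
Line 4: ['wind', 'new', 'gentle'] (min_width=15, slack=0)
Line 5: ['wolf', 'bread'] (min_width=10, slack=5)
Line 6: ['garden', 'sound'] (min_width=12, slack=3)
Line 7: ['green', 'evening'] (min_width=13, slack=2)
Line 8: ['rain', 'dinosaur'] (min_width=13, slack=2)
Line 9: ['bedroom', 'so'] (min_width=10, slack=5)
Line 10: ['brick'] (min_width=5, slack=10)

Answer: |segment    from|
|north      give|
|rectangle    no|
|wind new gentle|
|wolf      bread|
|garden    sound|
|green   evening|
|rain   dinosaur|
|bedroom      so|
|brick          |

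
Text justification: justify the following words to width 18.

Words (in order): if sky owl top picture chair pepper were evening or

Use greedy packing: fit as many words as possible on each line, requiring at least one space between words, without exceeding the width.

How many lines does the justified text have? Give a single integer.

Line 1: ['if', 'sky', 'owl', 'top'] (min_width=14, slack=4)
Line 2: ['picture', 'chair'] (min_width=13, slack=5)
Line 3: ['pepper', 'were'] (min_width=11, slack=7)
Line 4: ['evening', 'or'] (min_width=10, slack=8)
Total lines: 4

Answer: 4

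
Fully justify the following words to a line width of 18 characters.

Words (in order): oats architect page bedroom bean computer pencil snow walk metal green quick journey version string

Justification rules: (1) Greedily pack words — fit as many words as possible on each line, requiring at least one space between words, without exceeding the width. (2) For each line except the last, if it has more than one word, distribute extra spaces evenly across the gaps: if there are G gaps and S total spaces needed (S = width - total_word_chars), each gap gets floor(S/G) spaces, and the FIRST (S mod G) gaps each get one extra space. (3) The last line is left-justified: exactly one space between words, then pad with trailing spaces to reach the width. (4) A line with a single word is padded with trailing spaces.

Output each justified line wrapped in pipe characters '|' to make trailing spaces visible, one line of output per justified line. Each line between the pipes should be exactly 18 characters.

Answer: |oats     architect|
|page  bedroom bean|
|computer    pencil|
|snow   walk  metal|
|green        quick|
|journey    version|
|string            |

Derivation:
Line 1: ['oats', 'architect'] (min_width=14, slack=4)
Line 2: ['page', 'bedroom', 'bean'] (min_width=17, slack=1)
Line 3: ['computer', 'pencil'] (min_width=15, slack=3)
Line 4: ['snow', 'walk', 'metal'] (min_width=15, slack=3)
Line 5: ['green', 'quick'] (min_width=11, slack=7)
Line 6: ['journey', 'version'] (min_width=15, slack=3)
Line 7: ['string'] (min_width=6, slack=12)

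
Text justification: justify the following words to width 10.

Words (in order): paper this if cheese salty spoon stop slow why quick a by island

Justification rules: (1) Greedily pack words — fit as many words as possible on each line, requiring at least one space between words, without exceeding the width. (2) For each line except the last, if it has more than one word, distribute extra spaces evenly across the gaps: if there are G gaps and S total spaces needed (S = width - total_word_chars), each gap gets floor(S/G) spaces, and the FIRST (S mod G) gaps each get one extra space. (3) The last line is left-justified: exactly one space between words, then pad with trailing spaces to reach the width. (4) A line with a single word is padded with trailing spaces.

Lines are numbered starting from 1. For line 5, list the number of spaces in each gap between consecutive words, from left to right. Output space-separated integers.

Answer: 3

Derivation:
Line 1: ['paper', 'this'] (min_width=10, slack=0)
Line 2: ['if', 'cheese'] (min_width=9, slack=1)
Line 3: ['salty'] (min_width=5, slack=5)
Line 4: ['spoon', 'stop'] (min_width=10, slack=0)
Line 5: ['slow', 'why'] (min_width=8, slack=2)
Line 6: ['quick', 'a', 'by'] (min_width=10, slack=0)
Line 7: ['island'] (min_width=6, slack=4)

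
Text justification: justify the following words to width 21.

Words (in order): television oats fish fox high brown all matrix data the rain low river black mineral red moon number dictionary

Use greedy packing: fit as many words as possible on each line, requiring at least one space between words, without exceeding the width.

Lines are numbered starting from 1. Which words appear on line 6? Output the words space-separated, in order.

Answer: number dictionary

Derivation:
Line 1: ['television', 'oats', 'fish'] (min_width=20, slack=1)
Line 2: ['fox', 'high', 'brown', 'all'] (min_width=18, slack=3)
Line 3: ['matrix', 'data', 'the', 'rain'] (min_width=20, slack=1)
Line 4: ['low', 'river', 'black'] (min_width=15, slack=6)
Line 5: ['mineral', 'red', 'moon'] (min_width=16, slack=5)
Line 6: ['number', 'dictionary'] (min_width=17, slack=4)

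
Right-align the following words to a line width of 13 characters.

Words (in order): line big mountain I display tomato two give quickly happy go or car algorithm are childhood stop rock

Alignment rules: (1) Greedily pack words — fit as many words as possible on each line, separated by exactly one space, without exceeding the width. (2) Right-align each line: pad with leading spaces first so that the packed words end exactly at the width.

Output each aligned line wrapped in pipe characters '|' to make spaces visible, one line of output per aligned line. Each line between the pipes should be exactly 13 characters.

Line 1: ['line', 'big'] (min_width=8, slack=5)
Line 2: ['mountain', 'I'] (min_width=10, slack=3)
Line 3: ['display'] (min_width=7, slack=6)
Line 4: ['tomato', 'two'] (min_width=10, slack=3)
Line 5: ['give', 'quickly'] (min_width=12, slack=1)
Line 6: ['happy', 'go', 'or'] (min_width=11, slack=2)
Line 7: ['car', 'algorithm'] (min_width=13, slack=0)
Line 8: ['are', 'childhood'] (min_width=13, slack=0)
Line 9: ['stop', 'rock'] (min_width=9, slack=4)

Answer: |     line big|
|   mountain I|
|      display|
|   tomato two|
| give quickly|
|  happy go or|
|car algorithm|
|are childhood|
|    stop rock|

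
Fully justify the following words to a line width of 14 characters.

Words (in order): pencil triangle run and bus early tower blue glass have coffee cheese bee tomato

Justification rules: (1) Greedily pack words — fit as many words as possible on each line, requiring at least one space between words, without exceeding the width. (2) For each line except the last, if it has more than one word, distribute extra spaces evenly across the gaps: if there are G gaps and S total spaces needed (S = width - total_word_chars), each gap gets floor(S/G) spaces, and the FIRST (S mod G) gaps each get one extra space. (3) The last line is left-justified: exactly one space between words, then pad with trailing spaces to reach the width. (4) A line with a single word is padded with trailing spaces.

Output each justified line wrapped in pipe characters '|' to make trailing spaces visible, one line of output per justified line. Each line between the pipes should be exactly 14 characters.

Answer: |pencil        |
|triangle   run|
|and  bus early|
|tower     blue|
|glass     have|
|coffee  cheese|
|bee tomato    |

Derivation:
Line 1: ['pencil'] (min_width=6, slack=8)
Line 2: ['triangle', 'run'] (min_width=12, slack=2)
Line 3: ['and', 'bus', 'early'] (min_width=13, slack=1)
Line 4: ['tower', 'blue'] (min_width=10, slack=4)
Line 5: ['glass', 'have'] (min_width=10, slack=4)
Line 6: ['coffee', 'cheese'] (min_width=13, slack=1)
Line 7: ['bee', 'tomato'] (min_width=10, slack=4)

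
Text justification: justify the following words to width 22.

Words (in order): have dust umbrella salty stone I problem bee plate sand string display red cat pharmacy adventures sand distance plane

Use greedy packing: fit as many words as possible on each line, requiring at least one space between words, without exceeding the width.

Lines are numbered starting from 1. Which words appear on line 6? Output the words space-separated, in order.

Answer: sand distance plane

Derivation:
Line 1: ['have', 'dust', 'umbrella'] (min_width=18, slack=4)
Line 2: ['salty', 'stone', 'I', 'problem'] (min_width=21, slack=1)
Line 3: ['bee', 'plate', 'sand', 'string'] (min_width=21, slack=1)
Line 4: ['display', 'red', 'cat'] (min_width=15, slack=7)
Line 5: ['pharmacy', 'adventures'] (min_width=19, slack=3)
Line 6: ['sand', 'distance', 'plane'] (min_width=19, slack=3)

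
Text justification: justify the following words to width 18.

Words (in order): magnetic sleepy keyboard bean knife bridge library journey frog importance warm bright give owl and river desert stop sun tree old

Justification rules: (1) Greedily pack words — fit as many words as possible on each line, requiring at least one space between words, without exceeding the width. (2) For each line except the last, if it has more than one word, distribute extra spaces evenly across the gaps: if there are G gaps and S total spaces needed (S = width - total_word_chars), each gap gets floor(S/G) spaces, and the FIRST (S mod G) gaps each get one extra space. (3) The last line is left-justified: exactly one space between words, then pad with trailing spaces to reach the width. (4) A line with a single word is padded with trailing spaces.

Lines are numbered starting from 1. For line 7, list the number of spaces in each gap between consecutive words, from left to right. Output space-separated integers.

Answer: 4 3

Derivation:
Line 1: ['magnetic', 'sleepy'] (min_width=15, slack=3)
Line 2: ['keyboard', 'bean'] (min_width=13, slack=5)
Line 3: ['knife', 'bridge'] (min_width=12, slack=6)
Line 4: ['library', 'journey'] (min_width=15, slack=3)
Line 5: ['frog', 'importance'] (min_width=15, slack=3)
Line 6: ['warm', 'bright', 'give'] (min_width=16, slack=2)
Line 7: ['owl', 'and', 'river'] (min_width=13, slack=5)
Line 8: ['desert', 'stop', 'sun'] (min_width=15, slack=3)
Line 9: ['tree', 'old'] (min_width=8, slack=10)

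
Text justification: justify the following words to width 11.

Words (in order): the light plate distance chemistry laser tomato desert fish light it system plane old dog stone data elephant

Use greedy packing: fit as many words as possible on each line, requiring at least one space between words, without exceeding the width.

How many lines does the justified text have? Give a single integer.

Line 1: ['the', 'light'] (min_width=9, slack=2)
Line 2: ['plate'] (min_width=5, slack=6)
Line 3: ['distance'] (min_width=8, slack=3)
Line 4: ['chemistry'] (min_width=9, slack=2)
Line 5: ['laser'] (min_width=5, slack=6)
Line 6: ['tomato'] (min_width=6, slack=5)
Line 7: ['desert', 'fish'] (min_width=11, slack=0)
Line 8: ['light', 'it'] (min_width=8, slack=3)
Line 9: ['system'] (min_width=6, slack=5)
Line 10: ['plane', 'old'] (min_width=9, slack=2)
Line 11: ['dog', 'stone'] (min_width=9, slack=2)
Line 12: ['data'] (min_width=4, slack=7)
Line 13: ['elephant'] (min_width=8, slack=3)
Total lines: 13

Answer: 13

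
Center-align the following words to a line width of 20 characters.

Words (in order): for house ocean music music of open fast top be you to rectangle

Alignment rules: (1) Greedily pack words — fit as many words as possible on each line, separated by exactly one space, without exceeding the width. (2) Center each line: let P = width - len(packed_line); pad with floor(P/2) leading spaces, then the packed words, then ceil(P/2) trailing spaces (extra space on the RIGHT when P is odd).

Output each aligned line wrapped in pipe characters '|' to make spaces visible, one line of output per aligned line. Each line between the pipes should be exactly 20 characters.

Line 1: ['for', 'house', 'ocean'] (min_width=15, slack=5)
Line 2: ['music', 'music', 'of', 'open'] (min_width=19, slack=1)
Line 3: ['fast', 'top', 'be', 'you', 'to'] (min_width=18, slack=2)
Line 4: ['rectangle'] (min_width=9, slack=11)

Answer: |  for house ocean   |
|music music of open |
| fast top be you to |
|     rectangle      |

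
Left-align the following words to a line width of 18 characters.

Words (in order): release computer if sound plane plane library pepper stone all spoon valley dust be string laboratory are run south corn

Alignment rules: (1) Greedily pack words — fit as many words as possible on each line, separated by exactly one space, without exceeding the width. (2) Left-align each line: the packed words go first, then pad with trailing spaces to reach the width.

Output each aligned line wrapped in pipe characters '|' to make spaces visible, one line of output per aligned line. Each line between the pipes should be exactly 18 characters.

Answer: |release computer  |
|if sound plane    |
|plane library     |
|pepper stone all  |
|spoon valley dust |
|be string         |
|laboratory are run|
|south corn        |

Derivation:
Line 1: ['release', 'computer'] (min_width=16, slack=2)
Line 2: ['if', 'sound', 'plane'] (min_width=14, slack=4)
Line 3: ['plane', 'library'] (min_width=13, slack=5)
Line 4: ['pepper', 'stone', 'all'] (min_width=16, slack=2)
Line 5: ['spoon', 'valley', 'dust'] (min_width=17, slack=1)
Line 6: ['be', 'string'] (min_width=9, slack=9)
Line 7: ['laboratory', 'are', 'run'] (min_width=18, slack=0)
Line 8: ['south', 'corn'] (min_width=10, slack=8)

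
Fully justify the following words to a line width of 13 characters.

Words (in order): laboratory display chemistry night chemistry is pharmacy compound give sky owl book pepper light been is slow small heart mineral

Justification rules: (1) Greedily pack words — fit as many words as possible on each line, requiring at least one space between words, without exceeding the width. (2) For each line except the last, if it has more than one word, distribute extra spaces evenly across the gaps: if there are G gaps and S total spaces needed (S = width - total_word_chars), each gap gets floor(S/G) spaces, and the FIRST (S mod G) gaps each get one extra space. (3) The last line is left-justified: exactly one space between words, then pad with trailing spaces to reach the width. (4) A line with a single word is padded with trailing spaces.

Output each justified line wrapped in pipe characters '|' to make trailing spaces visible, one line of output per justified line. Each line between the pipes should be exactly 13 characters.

Answer: |laboratory   |
|display      |
|chemistry    |
|night        |
|chemistry  is|
|pharmacy     |
|compound give|
|sky  owl book|
|pepper  light|
|been  is slow|
|small   heart|
|mineral      |

Derivation:
Line 1: ['laboratory'] (min_width=10, slack=3)
Line 2: ['display'] (min_width=7, slack=6)
Line 3: ['chemistry'] (min_width=9, slack=4)
Line 4: ['night'] (min_width=5, slack=8)
Line 5: ['chemistry', 'is'] (min_width=12, slack=1)
Line 6: ['pharmacy'] (min_width=8, slack=5)
Line 7: ['compound', 'give'] (min_width=13, slack=0)
Line 8: ['sky', 'owl', 'book'] (min_width=12, slack=1)
Line 9: ['pepper', 'light'] (min_width=12, slack=1)
Line 10: ['been', 'is', 'slow'] (min_width=12, slack=1)
Line 11: ['small', 'heart'] (min_width=11, slack=2)
Line 12: ['mineral'] (min_width=7, slack=6)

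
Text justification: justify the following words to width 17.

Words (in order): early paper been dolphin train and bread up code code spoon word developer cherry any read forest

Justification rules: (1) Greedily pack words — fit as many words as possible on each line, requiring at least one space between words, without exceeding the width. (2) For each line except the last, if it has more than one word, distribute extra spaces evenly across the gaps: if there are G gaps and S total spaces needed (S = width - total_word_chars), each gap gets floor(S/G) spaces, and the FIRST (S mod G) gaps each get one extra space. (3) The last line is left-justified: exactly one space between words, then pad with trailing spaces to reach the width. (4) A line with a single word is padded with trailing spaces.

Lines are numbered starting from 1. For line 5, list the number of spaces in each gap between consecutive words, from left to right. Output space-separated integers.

Answer: 2

Derivation:
Line 1: ['early', 'paper', 'been'] (min_width=16, slack=1)
Line 2: ['dolphin', 'train', 'and'] (min_width=17, slack=0)
Line 3: ['bread', 'up', 'code'] (min_width=13, slack=4)
Line 4: ['code', 'spoon', 'word'] (min_width=15, slack=2)
Line 5: ['developer', 'cherry'] (min_width=16, slack=1)
Line 6: ['any', 'read', 'forest'] (min_width=15, slack=2)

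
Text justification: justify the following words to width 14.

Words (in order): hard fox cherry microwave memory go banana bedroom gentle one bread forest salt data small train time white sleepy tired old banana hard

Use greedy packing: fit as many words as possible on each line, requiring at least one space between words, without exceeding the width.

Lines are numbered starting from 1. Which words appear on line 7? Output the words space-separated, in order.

Answer: bread forest

Derivation:
Line 1: ['hard', 'fox'] (min_width=8, slack=6)
Line 2: ['cherry'] (min_width=6, slack=8)
Line 3: ['microwave'] (min_width=9, slack=5)
Line 4: ['memory', 'go'] (min_width=9, slack=5)
Line 5: ['banana', 'bedroom'] (min_width=14, slack=0)
Line 6: ['gentle', 'one'] (min_width=10, slack=4)
Line 7: ['bread', 'forest'] (min_width=12, slack=2)
Line 8: ['salt', 'data'] (min_width=9, slack=5)
Line 9: ['small', 'train'] (min_width=11, slack=3)
Line 10: ['time', 'white'] (min_width=10, slack=4)
Line 11: ['sleepy', 'tired'] (min_width=12, slack=2)
Line 12: ['old', 'banana'] (min_width=10, slack=4)
Line 13: ['hard'] (min_width=4, slack=10)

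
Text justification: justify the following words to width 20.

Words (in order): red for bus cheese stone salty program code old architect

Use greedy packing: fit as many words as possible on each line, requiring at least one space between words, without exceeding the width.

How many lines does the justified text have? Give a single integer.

Answer: 3

Derivation:
Line 1: ['red', 'for', 'bus', 'cheese'] (min_width=18, slack=2)
Line 2: ['stone', 'salty', 'program'] (min_width=19, slack=1)
Line 3: ['code', 'old', 'architect'] (min_width=18, slack=2)
Total lines: 3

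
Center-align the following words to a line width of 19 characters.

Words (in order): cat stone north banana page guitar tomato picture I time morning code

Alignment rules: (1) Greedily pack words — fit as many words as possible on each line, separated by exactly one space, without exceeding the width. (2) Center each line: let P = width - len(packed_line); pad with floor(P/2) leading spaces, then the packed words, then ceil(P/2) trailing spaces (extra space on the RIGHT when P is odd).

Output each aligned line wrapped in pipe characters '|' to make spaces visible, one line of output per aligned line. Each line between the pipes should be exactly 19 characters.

Line 1: ['cat', 'stone', 'north'] (min_width=15, slack=4)
Line 2: ['banana', 'page', 'guitar'] (min_width=18, slack=1)
Line 3: ['tomato', 'picture', 'I'] (min_width=16, slack=3)
Line 4: ['time', 'morning', 'code'] (min_width=17, slack=2)

Answer: |  cat stone north  |
|banana page guitar |
| tomato picture I  |
| time morning code |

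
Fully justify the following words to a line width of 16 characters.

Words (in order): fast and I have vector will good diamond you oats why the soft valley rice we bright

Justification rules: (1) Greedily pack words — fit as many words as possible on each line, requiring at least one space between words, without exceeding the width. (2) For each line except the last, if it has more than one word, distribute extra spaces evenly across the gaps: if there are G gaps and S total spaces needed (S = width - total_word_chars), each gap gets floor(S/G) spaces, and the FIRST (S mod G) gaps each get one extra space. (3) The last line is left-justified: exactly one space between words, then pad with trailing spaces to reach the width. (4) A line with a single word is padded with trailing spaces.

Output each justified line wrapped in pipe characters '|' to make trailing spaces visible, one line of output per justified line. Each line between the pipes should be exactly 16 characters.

Line 1: ['fast', 'and', 'I', 'have'] (min_width=15, slack=1)
Line 2: ['vector', 'will', 'good'] (min_width=16, slack=0)
Line 3: ['diamond', 'you', 'oats'] (min_width=16, slack=0)
Line 4: ['why', 'the', 'soft'] (min_width=12, slack=4)
Line 5: ['valley', 'rice', 'we'] (min_width=14, slack=2)
Line 6: ['bright'] (min_width=6, slack=10)

Answer: |fast  and I have|
|vector will good|
|diamond you oats|
|why   the   soft|
|valley  rice  we|
|bright          |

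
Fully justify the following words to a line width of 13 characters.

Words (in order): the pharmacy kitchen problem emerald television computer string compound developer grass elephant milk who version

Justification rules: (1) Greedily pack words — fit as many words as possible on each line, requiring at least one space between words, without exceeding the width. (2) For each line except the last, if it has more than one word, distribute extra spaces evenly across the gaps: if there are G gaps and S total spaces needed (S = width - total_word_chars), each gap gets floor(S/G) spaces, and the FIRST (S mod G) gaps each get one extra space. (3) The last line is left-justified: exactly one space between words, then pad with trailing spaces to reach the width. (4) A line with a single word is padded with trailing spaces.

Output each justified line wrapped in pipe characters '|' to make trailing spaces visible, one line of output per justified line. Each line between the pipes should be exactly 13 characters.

Answer: |the  pharmacy|
|kitchen      |
|problem      |
|emerald      |
|television   |
|computer     |
|string       |
|compound     |
|developer    |
|grass        |
|elephant milk|
|who version  |

Derivation:
Line 1: ['the', 'pharmacy'] (min_width=12, slack=1)
Line 2: ['kitchen'] (min_width=7, slack=6)
Line 3: ['problem'] (min_width=7, slack=6)
Line 4: ['emerald'] (min_width=7, slack=6)
Line 5: ['television'] (min_width=10, slack=3)
Line 6: ['computer'] (min_width=8, slack=5)
Line 7: ['string'] (min_width=6, slack=7)
Line 8: ['compound'] (min_width=8, slack=5)
Line 9: ['developer'] (min_width=9, slack=4)
Line 10: ['grass'] (min_width=5, slack=8)
Line 11: ['elephant', 'milk'] (min_width=13, slack=0)
Line 12: ['who', 'version'] (min_width=11, slack=2)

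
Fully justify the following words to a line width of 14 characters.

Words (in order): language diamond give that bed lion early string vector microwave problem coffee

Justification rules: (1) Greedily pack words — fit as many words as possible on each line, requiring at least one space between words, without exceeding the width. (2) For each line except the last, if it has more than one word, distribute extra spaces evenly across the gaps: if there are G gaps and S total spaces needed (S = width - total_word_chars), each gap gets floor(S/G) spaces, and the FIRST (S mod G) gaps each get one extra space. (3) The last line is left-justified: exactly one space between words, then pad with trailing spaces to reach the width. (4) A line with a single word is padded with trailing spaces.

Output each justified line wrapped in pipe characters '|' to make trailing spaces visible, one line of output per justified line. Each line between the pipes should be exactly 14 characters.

Answer: |language      |
|diamond   give|
|that  bed lion|
|early   string|
|vector        |
|microwave     |
|problem coffee|

Derivation:
Line 1: ['language'] (min_width=8, slack=6)
Line 2: ['diamond', 'give'] (min_width=12, slack=2)
Line 3: ['that', 'bed', 'lion'] (min_width=13, slack=1)
Line 4: ['early', 'string'] (min_width=12, slack=2)
Line 5: ['vector'] (min_width=6, slack=8)
Line 6: ['microwave'] (min_width=9, slack=5)
Line 7: ['problem', 'coffee'] (min_width=14, slack=0)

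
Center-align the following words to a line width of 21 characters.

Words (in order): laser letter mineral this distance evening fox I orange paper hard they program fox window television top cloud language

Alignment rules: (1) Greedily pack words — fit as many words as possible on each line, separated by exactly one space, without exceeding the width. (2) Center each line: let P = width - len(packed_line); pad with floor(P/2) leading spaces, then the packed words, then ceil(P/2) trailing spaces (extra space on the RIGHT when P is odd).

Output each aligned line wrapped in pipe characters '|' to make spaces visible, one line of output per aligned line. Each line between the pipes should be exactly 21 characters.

Line 1: ['laser', 'letter', 'mineral'] (min_width=20, slack=1)
Line 2: ['this', 'distance', 'evening'] (min_width=21, slack=0)
Line 3: ['fox', 'I', 'orange', 'paper'] (min_width=18, slack=3)
Line 4: ['hard', 'they', 'program', 'fox'] (min_width=21, slack=0)
Line 5: ['window', 'television', 'top'] (min_width=21, slack=0)
Line 6: ['cloud', 'language'] (min_width=14, slack=7)

Answer: |laser letter mineral |
|this distance evening|
| fox I orange paper  |
|hard they program fox|
|window television top|
|   cloud language    |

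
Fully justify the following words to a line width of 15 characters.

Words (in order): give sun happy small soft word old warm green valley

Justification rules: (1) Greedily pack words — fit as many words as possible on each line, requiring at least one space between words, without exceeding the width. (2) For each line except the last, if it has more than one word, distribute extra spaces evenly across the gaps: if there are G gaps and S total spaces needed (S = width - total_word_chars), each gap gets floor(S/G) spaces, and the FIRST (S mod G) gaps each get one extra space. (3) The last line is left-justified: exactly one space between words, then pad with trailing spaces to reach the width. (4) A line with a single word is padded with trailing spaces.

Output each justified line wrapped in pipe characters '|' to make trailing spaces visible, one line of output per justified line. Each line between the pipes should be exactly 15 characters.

Answer: |give  sun happy|
|small soft word|
|old  warm green|
|valley         |

Derivation:
Line 1: ['give', 'sun', 'happy'] (min_width=14, slack=1)
Line 2: ['small', 'soft', 'word'] (min_width=15, slack=0)
Line 3: ['old', 'warm', 'green'] (min_width=14, slack=1)
Line 4: ['valley'] (min_width=6, slack=9)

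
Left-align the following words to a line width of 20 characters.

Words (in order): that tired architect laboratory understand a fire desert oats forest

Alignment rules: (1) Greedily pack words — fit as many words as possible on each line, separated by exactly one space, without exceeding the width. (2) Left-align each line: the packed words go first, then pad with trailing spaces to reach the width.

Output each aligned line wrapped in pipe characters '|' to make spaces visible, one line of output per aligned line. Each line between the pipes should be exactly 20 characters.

Answer: |that tired architect|
|laboratory          |
|understand a fire   |
|desert oats forest  |

Derivation:
Line 1: ['that', 'tired', 'architect'] (min_width=20, slack=0)
Line 2: ['laboratory'] (min_width=10, slack=10)
Line 3: ['understand', 'a', 'fire'] (min_width=17, slack=3)
Line 4: ['desert', 'oats', 'forest'] (min_width=18, slack=2)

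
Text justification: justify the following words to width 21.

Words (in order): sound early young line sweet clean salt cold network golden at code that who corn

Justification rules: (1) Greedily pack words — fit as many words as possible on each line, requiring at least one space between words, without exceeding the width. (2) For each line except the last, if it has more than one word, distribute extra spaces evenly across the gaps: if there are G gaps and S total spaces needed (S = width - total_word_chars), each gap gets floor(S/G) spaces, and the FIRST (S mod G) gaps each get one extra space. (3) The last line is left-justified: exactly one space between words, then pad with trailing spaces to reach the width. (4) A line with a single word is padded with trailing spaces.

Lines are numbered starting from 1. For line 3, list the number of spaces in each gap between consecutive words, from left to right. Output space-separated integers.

Answer: 2 2

Derivation:
Line 1: ['sound', 'early', 'young'] (min_width=17, slack=4)
Line 2: ['line', 'sweet', 'clean', 'salt'] (min_width=21, slack=0)
Line 3: ['cold', 'network', 'golden'] (min_width=19, slack=2)
Line 4: ['at', 'code', 'that', 'who', 'corn'] (min_width=21, slack=0)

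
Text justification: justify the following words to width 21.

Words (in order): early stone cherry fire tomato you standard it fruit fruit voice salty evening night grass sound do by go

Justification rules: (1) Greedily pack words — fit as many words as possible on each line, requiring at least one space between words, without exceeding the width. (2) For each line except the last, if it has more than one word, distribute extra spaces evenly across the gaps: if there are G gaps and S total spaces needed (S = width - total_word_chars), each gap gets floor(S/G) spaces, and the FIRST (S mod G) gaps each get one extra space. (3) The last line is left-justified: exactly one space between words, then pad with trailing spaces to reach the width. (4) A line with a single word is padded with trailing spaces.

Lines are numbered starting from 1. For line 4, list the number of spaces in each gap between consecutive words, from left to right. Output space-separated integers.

Line 1: ['early', 'stone', 'cherry'] (min_width=18, slack=3)
Line 2: ['fire', 'tomato', 'you'] (min_width=15, slack=6)
Line 3: ['standard', 'it', 'fruit'] (min_width=17, slack=4)
Line 4: ['fruit', 'voice', 'salty'] (min_width=17, slack=4)
Line 5: ['evening', 'night', 'grass'] (min_width=19, slack=2)
Line 6: ['sound', 'do', 'by', 'go'] (min_width=14, slack=7)

Answer: 3 3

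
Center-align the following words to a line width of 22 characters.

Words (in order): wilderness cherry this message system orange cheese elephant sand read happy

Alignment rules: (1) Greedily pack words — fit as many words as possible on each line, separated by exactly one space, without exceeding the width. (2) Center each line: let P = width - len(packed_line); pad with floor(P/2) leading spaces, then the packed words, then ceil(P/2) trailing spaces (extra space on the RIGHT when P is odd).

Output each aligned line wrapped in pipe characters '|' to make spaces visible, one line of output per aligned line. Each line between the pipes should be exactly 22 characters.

Line 1: ['wilderness', 'cherry', 'this'] (min_width=22, slack=0)
Line 2: ['message', 'system', 'orange'] (min_width=21, slack=1)
Line 3: ['cheese', 'elephant', 'sand'] (min_width=20, slack=2)
Line 4: ['read', 'happy'] (min_width=10, slack=12)

Answer: |wilderness cherry this|
|message system orange |
| cheese elephant sand |
|      read happy      |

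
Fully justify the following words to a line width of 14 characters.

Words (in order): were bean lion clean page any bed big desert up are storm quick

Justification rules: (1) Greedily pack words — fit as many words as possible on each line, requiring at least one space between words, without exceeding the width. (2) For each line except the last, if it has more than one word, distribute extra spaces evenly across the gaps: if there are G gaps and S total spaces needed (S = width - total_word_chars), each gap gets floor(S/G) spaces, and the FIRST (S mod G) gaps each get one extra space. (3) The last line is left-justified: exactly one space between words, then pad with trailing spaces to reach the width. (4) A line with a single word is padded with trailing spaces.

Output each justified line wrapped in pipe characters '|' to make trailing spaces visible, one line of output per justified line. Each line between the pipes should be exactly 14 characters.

Line 1: ['were', 'bean', 'lion'] (min_width=14, slack=0)
Line 2: ['clean', 'page', 'any'] (min_width=14, slack=0)
Line 3: ['bed', 'big', 'desert'] (min_width=14, slack=0)
Line 4: ['up', 'are', 'storm'] (min_width=12, slack=2)
Line 5: ['quick'] (min_width=5, slack=9)

Answer: |were bean lion|
|clean page any|
|bed big desert|
|up  are  storm|
|quick         |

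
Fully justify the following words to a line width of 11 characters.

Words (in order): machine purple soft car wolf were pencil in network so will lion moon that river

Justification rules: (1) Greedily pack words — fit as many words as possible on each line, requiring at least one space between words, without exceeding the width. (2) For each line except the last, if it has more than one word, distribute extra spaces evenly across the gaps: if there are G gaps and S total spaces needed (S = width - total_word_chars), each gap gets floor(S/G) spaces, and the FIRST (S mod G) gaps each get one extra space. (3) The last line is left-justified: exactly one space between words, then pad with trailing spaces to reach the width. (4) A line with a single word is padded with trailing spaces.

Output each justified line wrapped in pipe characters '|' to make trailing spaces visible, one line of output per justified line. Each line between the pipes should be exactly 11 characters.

Answer: |machine    |
|purple soft|
|car    wolf|
|were pencil|
|in  network|
|so     will|
|lion   moon|
|that river |

Derivation:
Line 1: ['machine'] (min_width=7, slack=4)
Line 2: ['purple', 'soft'] (min_width=11, slack=0)
Line 3: ['car', 'wolf'] (min_width=8, slack=3)
Line 4: ['were', 'pencil'] (min_width=11, slack=0)
Line 5: ['in', 'network'] (min_width=10, slack=1)
Line 6: ['so', 'will'] (min_width=7, slack=4)
Line 7: ['lion', 'moon'] (min_width=9, slack=2)
Line 8: ['that', 'river'] (min_width=10, slack=1)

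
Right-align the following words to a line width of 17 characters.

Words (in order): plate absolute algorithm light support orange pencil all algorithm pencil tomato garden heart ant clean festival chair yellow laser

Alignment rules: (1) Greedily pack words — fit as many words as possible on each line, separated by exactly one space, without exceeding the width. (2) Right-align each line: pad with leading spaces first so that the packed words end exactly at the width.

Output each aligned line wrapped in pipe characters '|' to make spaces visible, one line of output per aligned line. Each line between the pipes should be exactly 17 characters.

Line 1: ['plate', 'absolute'] (min_width=14, slack=3)
Line 2: ['algorithm', 'light'] (min_width=15, slack=2)
Line 3: ['support', 'orange'] (min_width=14, slack=3)
Line 4: ['pencil', 'all'] (min_width=10, slack=7)
Line 5: ['algorithm', 'pencil'] (min_width=16, slack=1)
Line 6: ['tomato', 'garden'] (min_width=13, slack=4)
Line 7: ['heart', 'ant', 'clean'] (min_width=15, slack=2)
Line 8: ['festival', 'chair'] (min_width=14, slack=3)
Line 9: ['yellow', 'laser'] (min_width=12, slack=5)

Answer: |   plate absolute|
|  algorithm light|
|   support orange|
|       pencil all|
| algorithm pencil|
|    tomato garden|
|  heart ant clean|
|   festival chair|
|     yellow laser|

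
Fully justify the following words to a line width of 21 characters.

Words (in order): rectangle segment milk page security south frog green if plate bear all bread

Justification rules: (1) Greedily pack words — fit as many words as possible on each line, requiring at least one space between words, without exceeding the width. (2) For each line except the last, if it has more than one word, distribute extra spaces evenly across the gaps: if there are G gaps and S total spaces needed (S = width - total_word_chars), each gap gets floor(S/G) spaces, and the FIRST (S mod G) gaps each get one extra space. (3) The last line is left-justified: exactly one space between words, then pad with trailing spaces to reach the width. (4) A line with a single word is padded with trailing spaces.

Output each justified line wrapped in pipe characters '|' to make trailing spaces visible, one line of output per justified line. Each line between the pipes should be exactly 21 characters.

Answer: |rectangle     segment|
|milk   page  security|
|south  frog  green if|
|plate bear all bread |

Derivation:
Line 1: ['rectangle', 'segment'] (min_width=17, slack=4)
Line 2: ['milk', 'page', 'security'] (min_width=18, slack=3)
Line 3: ['south', 'frog', 'green', 'if'] (min_width=19, slack=2)
Line 4: ['plate', 'bear', 'all', 'bread'] (min_width=20, slack=1)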